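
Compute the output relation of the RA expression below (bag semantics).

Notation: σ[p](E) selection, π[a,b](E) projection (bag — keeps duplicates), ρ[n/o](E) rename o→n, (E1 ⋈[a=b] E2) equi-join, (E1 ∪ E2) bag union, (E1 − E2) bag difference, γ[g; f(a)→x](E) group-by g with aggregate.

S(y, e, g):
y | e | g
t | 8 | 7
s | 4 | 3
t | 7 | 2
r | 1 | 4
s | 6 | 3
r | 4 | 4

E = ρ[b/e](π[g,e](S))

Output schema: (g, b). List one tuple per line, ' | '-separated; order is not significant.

Subexpression sizes:
  S → 6
  π[g,e](S) → 6
  ρ[b/e](π[g,e](S)) → 6

== RESULT ==
g | b
2 | 7
3 | 4
3 | 6
4 | 1
4 | 4
7 | 8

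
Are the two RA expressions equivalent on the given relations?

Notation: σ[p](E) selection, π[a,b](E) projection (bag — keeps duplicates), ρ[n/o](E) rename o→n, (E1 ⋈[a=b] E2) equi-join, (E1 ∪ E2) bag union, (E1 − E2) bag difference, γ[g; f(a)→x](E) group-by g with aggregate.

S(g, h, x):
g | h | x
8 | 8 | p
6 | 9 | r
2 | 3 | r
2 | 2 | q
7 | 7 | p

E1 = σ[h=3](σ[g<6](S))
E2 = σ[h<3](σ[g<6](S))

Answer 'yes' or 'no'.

E1 row counts bottom-up:
  S → 5
  σ[g<6](S) → 2
  σ[h=3](σ[g<6](S)) → 1
E2 row counts bottom-up:
  S → 5
  σ[g<6](S) → 2
  σ[h<3](σ[g<6](S)) → 1

E1 result:
g | h | x
2 | 3 | r
E2 result:
g | h | x
2 | 2 | q
Witness: (2, 2, 'q') appears 0× in E1 but 1× in E2.

no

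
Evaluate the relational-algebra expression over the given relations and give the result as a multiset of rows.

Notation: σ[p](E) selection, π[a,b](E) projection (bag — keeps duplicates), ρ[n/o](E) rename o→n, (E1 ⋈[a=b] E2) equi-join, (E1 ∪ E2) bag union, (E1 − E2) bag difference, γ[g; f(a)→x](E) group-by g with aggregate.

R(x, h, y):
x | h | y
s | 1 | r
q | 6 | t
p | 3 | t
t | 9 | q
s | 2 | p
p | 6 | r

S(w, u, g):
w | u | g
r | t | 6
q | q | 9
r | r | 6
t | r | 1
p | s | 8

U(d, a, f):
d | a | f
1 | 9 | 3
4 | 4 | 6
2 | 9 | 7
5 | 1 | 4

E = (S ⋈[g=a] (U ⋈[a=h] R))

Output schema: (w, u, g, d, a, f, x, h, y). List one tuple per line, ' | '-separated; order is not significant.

Stepwise |·|:
  S → 5
  U → 4
  R → 6
  (U ⋈[a=h] R) → 3
  (S ⋈[g=a] (U ⋈[a=h] R)) → 3

== RESULT ==
w | u | g | d | a | f | x | h | y
q | q | 9 | 1 | 9 | 3 | t | 9 | q
q | q | 9 | 2 | 9 | 7 | t | 9 | q
t | r | 1 | 5 | 1 | 4 | s | 1 | r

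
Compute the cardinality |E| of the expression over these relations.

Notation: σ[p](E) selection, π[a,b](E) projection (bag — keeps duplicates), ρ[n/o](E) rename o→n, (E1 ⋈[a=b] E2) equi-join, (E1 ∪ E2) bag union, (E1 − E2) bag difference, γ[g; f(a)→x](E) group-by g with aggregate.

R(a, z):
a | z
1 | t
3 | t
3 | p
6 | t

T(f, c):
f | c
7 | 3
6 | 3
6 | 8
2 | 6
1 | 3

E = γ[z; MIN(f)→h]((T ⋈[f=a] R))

Subexpression sizes:
  T → 5
  R → 4
  (T ⋈[f=a] R) → 3
  γ[z; MIN(f)→h]((T ⋈[f=a] R)) → 1

|E| = 1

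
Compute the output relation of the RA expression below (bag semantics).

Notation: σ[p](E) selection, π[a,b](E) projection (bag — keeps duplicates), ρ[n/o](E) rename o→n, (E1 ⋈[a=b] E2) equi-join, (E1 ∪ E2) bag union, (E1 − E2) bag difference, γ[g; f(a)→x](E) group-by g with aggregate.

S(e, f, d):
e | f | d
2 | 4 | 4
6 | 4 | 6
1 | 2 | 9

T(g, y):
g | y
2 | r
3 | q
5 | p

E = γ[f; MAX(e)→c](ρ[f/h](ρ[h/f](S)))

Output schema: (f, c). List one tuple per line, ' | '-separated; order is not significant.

Per-node cardinality:
  S → 3
  ρ[h/f](S) → 3
  ρ[f/h](ρ[h/f](S)) → 3
  γ[f; MAX(e)→c](ρ[f/h](ρ[h/f](S))) → 2

== RESULT ==
f | c
2 | 1
4 | 6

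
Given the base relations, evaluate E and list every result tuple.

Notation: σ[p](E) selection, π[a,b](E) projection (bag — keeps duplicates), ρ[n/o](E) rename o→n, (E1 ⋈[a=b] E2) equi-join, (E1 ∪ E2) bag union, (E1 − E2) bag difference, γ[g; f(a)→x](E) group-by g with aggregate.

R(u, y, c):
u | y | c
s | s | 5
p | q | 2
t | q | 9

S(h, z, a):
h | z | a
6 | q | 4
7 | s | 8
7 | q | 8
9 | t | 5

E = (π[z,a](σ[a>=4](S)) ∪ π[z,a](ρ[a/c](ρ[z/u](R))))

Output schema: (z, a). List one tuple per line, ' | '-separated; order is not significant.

Subexpression sizes:
  S → 4
  σ[a>=4](S) → 4
  π[z,a](σ[a>=4](S)) → 4
  R → 3
  ρ[z/u](R) → 3
  ρ[a/c](ρ[z/u](R)) → 3
  π[z,a](ρ[a/c](ρ[z/u](R))) → 3
  (π[z,a](σ[a>=4](S)) ∪ π[z,a](ρ[a/c](ρ[z/u](R)))) → 7

== RESULT ==
z | a
p | 2
q | 4
q | 8
s | 5
s | 8
t | 5
t | 9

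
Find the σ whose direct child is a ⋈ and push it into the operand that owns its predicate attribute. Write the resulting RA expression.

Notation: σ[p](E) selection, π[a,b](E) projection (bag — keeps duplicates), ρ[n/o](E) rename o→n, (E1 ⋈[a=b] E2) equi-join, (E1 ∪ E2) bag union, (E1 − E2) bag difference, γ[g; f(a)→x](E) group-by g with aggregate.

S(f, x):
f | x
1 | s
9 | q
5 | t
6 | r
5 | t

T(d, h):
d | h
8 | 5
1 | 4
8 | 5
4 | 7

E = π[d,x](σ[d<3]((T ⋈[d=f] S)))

σ filters on d, owned by the left side.
E' = π[d,x]((σ[d<3](T) ⋈[d=f] S))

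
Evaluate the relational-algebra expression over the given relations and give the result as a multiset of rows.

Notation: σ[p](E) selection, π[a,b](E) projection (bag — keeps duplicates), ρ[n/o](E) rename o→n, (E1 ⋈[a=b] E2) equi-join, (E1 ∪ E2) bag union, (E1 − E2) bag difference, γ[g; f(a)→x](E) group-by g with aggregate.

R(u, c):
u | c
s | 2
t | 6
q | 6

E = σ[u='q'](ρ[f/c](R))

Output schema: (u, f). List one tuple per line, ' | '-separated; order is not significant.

Subexpression sizes:
  R → 3
  ρ[f/c](R) → 3
  σ[u='q'](ρ[f/c](R)) → 1

== RESULT ==
u | f
q | 6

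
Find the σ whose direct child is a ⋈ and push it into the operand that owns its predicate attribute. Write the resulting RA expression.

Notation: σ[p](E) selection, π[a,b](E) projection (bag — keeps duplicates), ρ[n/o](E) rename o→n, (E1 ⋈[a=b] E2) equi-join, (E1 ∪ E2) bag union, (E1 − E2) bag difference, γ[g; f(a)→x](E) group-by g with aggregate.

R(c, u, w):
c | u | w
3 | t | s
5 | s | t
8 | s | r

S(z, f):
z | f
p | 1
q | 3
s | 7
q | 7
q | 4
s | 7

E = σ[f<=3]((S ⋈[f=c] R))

σ filters on f, owned by the left side.
E' = (σ[f<=3](S) ⋈[f=c] R)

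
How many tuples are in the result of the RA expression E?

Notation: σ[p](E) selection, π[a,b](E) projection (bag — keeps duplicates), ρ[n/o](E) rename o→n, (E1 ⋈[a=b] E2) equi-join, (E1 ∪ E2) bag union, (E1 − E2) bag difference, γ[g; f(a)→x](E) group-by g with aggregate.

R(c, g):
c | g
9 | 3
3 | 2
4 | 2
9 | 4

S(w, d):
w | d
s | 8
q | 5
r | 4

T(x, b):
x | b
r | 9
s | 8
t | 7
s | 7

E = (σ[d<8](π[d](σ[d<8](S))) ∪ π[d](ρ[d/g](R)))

Row counts bottom-up:
  S → 3
  σ[d<8](S) → 2
  π[d](σ[d<8](S)) → 2
  σ[d<8](π[d](σ[d<8](S))) → 2
  R → 4
  ρ[d/g](R) → 4
  π[d](ρ[d/g](R)) → 4
  (σ[d<8](π[d](σ[d<8](S))) ∪ π[d](ρ[d/g](R))) → 6

|E| = 6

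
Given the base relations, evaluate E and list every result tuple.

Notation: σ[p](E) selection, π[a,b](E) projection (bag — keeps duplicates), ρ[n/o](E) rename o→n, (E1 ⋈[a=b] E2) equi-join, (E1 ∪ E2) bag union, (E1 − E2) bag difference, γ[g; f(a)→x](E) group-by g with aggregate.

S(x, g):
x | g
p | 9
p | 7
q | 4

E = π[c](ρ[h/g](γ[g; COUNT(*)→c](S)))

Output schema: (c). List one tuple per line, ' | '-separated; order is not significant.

Per-node cardinality:
  S → 3
  γ[g; COUNT(*)→c](S) → 3
  ρ[h/g](γ[g; COUNT(*)→c](S)) → 3
  π[c](ρ[h/g](γ[g; COUNT(*)→c](S))) → 3

== RESULT ==
c
1
1
1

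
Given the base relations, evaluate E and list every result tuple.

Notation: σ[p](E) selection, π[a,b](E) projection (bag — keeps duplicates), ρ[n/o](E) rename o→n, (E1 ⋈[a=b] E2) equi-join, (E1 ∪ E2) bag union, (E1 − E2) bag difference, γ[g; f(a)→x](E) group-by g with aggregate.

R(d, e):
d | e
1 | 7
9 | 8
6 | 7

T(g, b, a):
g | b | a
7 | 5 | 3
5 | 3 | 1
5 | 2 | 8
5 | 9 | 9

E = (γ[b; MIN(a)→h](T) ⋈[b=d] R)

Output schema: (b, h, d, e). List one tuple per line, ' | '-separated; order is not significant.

Subexpression sizes:
  T → 4
  γ[b; MIN(a)→h](T) → 4
  R → 3
  (γ[b; MIN(a)→h](T) ⋈[b=d] R) → 1

== RESULT ==
b | h | d | e
9 | 9 | 9 | 8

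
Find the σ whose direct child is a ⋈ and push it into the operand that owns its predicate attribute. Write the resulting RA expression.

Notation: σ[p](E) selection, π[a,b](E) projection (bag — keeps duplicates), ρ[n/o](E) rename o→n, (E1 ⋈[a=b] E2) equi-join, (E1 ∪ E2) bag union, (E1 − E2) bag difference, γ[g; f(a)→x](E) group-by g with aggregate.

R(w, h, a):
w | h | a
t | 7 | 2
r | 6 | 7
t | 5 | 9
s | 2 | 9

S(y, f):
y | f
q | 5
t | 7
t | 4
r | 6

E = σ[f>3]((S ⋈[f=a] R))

σ filters on f, owned by the left side.
E' = (σ[f>3](S) ⋈[f=a] R)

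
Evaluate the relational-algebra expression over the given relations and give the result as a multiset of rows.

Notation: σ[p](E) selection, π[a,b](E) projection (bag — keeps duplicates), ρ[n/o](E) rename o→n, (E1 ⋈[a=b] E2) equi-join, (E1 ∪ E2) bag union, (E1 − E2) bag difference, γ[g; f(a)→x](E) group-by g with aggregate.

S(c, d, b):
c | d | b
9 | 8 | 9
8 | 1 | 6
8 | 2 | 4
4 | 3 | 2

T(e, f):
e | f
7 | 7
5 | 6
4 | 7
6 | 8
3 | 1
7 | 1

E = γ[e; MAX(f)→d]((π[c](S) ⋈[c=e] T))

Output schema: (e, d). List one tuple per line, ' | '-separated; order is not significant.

Row counts bottom-up:
  S → 4
  π[c](S) → 4
  T → 6
  (π[c](S) ⋈[c=e] T) → 1
  γ[e; MAX(f)→d]((π[c](S) ⋈[c=e] T)) → 1

== RESULT ==
e | d
4 | 7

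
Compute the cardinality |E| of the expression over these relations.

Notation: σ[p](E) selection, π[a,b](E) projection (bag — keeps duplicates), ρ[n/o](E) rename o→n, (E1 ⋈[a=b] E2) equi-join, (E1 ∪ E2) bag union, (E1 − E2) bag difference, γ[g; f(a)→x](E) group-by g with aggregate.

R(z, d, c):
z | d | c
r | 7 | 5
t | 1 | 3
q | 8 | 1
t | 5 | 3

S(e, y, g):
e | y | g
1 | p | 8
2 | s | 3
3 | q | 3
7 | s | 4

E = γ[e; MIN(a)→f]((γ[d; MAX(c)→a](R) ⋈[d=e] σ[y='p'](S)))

Stepwise |·|:
  R → 4
  γ[d; MAX(c)→a](R) → 4
  S → 4
  σ[y='p'](S) → 1
  (γ[d; MAX(c)→a](R) ⋈[d=e] σ[y='p'](S)) → 1
  γ[e; MIN(a)→f]((γ[d; MAX(c)→a](R) ⋈[d=e] σ[y='p'](S))) → 1

|E| = 1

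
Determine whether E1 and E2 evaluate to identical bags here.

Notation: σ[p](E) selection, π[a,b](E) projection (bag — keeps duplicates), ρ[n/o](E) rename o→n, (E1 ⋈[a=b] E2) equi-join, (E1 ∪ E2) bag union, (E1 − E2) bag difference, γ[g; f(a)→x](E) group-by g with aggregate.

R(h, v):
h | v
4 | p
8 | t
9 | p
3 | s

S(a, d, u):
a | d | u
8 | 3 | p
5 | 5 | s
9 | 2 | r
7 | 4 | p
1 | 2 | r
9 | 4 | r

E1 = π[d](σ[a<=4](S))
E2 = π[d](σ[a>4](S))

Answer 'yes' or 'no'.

E1 subexpression sizes:
  S → 6
  σ[a<=4](S) → 1
  π[d](σ[a<=4](S)) → 1
E2 subexpression sizes:
  S → 6
  σ[a>4](S) → 5
  π[d](σ[a>4](S)) → 5

E1 result:
d
2
E2 result:
d
2
3
4
4
5
Witness: (5,) appears 0× in E1 but 1× in E2.

no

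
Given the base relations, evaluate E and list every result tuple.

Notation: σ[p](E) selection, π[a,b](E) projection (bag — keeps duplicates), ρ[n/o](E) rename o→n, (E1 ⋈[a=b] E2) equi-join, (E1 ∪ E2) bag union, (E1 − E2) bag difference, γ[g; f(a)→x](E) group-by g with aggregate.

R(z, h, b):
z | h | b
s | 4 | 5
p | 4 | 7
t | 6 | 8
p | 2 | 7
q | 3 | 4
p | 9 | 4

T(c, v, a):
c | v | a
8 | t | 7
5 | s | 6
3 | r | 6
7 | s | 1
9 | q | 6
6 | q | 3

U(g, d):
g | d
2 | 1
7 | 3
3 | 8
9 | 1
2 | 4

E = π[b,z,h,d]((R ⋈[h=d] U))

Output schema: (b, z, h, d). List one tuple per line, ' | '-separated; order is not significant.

Per-node cardinality:
  R → 6
  U → 5
  (R ⋈[h=d] U) → 3
  π[b,z,h,d]((R ⋈[h=d] U)) → 3

== RESULT ==
b | z | h | d
4 | q | 3 | 3
5 | s | 4 | 4
7 | p | 4 | 4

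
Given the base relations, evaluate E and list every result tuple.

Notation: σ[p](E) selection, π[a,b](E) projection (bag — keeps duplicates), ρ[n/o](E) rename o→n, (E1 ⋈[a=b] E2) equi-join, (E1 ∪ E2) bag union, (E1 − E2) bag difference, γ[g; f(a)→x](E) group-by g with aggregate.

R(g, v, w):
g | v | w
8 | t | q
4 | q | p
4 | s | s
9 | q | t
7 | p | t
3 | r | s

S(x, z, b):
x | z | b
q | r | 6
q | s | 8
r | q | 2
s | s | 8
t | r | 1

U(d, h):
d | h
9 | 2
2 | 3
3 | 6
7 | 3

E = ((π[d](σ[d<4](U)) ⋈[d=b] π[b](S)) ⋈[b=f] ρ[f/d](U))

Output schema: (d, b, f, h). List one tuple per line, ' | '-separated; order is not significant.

Subexpression sizes:
  U → 4
  σ[d<4](U) → 2
  π[d](σ[d<4](U)) → 2
  S → 5
  π[b](S) → 5
  (π[d](σ[d<4](U)) ⋈[d=b] π[b](S)) → 1
  U → 4
  ρ[f/d](U) → 4
  ((π[d](σ[d<4](U)) ⋈[d=b] π[b](S)) ⋈[b=f] ρ[f/d](U)) → 1

== RESULT ==
d | b | f | h
2 | 2 | 2 | 3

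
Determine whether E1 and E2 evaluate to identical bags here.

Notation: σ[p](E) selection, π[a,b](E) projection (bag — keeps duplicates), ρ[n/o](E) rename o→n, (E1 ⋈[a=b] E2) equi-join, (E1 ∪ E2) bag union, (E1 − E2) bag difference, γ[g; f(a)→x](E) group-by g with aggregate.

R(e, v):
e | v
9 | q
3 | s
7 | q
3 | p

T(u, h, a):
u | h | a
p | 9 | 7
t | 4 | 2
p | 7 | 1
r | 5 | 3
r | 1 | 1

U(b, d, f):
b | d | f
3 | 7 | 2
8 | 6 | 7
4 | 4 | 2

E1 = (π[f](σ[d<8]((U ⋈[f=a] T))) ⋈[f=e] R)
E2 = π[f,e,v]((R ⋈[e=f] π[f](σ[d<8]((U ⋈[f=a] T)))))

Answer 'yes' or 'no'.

E1 per-node cardinality:
  U → 3
  T → 5
  (U ⋈[f=a] T) → 3
  σ[d<8]((U ⋈[f=a] T)) → 3
  π[f](σ[d<8]((U ⋈[f=a] T))) → 3
  R → 4
  (π[f](σ[d<8]((U ⋈[f=a] T))) ⋈[f=e] R) → 1
E2 per-node cardinality:
  R → 4
  U → 3
  T → 5
  (U ⋈[f=a] T) → 3
  σ[d<8]((U ⋈[f=a] T)) → 3
  π[f](σ[d<8]((U ⋈[f=a] T))) → 3
  (R ⋈[e=f] π[f](σ[d<8]((U ⋈[f=a] T)))) → 1
  π[f,e,v]((R ⋈[e=f] π[f](σ[d<8]((U ⋈[f=a] T))))) → 1

E1 and E2 produce the same multiset:
f | e | v
7 | 7 | q

yes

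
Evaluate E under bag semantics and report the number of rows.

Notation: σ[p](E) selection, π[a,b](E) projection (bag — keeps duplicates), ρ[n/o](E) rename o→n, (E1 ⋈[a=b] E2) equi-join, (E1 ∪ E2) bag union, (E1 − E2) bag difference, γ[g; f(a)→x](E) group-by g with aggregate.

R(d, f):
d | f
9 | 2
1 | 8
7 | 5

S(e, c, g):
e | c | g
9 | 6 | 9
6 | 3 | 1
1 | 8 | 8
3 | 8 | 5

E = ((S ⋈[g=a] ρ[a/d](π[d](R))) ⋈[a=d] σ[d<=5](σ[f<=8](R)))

Row counts bottom-up:
  S → 4
  R → 3
  π[d](R) → 3
  ρ[a/d](π[d](R)) → 3
  (S ⋈[g=a] ρ[a/d](π[d](R))) → 2
  R → 3
  σ[f<=8](R) → 3
  σ[d<=5](σ[f<=8](R)) → 1
  ((S ⋈[g=a] ρ[a/d](π[d](R))) ⋈[a=d] σ[d<=5](σ[f<=8](R))) → 1

|E| = 1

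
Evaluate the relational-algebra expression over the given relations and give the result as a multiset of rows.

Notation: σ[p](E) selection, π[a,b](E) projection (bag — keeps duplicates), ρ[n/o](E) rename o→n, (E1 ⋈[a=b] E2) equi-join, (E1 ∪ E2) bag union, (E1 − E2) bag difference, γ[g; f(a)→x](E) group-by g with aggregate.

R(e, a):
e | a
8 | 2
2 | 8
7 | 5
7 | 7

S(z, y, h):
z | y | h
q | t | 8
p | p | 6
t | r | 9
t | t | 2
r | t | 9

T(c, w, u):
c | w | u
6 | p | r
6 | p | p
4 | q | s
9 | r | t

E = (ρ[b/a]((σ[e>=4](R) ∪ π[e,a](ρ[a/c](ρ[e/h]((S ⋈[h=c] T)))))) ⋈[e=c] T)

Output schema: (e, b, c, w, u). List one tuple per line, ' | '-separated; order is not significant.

Row counts bottom-up:
  R → 4
  σ[e>=4](R) → 3
  S → 5
  T → 4
  (S ⋈[h=c] T) → 4
  ρ[e/h]((S ⋈[h=c] T)) → 4
  ρ[a/c](ρ[e/h]((S ⋈[h=c] T))) → 4
  π[e,a](ρ[a/c](ρ[e/h]((S ⋈[h=c] T)))) → 4
  (σ[e>=4](R) ∪ π[e,a](ρ[a/c](ρ[e/h]((S ⋈[h=c] T))))) → 7
  ρ[b/a]((σ[e>=4](R) ∪ π[e,a](ρ[a/c](ρ[e/h]((S ⋈[h=c] T)))))) → 7
  T → 4
  (ρ[b/a]((σ[e>=4](R) ∪ π[e,a](ρ[a/c](ρ[e/h]((S ⋈[h=c] T)))))) ⋈[e=c] T) → 6

== RESULT ==
e | b | c | w | u
6 | 6 | 6 | p | p
6 | 6 | 6 | p | p
6 | 6 | 6 | p | r
6 | 6 | 6 | p | r
9 | 9 | 9 | r | t
9 | 9 | 9 | r | t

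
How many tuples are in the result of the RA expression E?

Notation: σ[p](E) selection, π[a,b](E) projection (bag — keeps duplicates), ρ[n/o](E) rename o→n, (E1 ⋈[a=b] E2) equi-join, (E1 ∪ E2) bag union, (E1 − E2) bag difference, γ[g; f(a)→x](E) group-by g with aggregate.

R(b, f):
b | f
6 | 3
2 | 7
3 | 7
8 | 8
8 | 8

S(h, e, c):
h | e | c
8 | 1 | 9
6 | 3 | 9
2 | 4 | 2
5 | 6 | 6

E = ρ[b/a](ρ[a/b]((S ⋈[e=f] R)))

Row counts bottom-up:
  S → 4
  R → 5
  (S ⋈[e=f] R) → 1
  ρ[a/b]((S ⋈[e=f] R)) → 1
  ρ[b/a](ρ[a/b]((S ⋈[e=f] R))) → 1

|E| = 1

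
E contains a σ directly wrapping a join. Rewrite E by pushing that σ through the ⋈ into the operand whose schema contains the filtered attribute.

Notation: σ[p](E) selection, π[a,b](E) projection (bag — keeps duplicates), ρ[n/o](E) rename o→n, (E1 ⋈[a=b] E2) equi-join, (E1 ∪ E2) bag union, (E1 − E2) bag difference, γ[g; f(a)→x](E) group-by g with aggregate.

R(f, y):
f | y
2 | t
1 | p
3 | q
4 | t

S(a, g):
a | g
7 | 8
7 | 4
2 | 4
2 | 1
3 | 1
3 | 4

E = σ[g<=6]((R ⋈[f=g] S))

σ filters on g, owned by the right side.
E' = (R ⋈[f=g] σ[g<=6](S))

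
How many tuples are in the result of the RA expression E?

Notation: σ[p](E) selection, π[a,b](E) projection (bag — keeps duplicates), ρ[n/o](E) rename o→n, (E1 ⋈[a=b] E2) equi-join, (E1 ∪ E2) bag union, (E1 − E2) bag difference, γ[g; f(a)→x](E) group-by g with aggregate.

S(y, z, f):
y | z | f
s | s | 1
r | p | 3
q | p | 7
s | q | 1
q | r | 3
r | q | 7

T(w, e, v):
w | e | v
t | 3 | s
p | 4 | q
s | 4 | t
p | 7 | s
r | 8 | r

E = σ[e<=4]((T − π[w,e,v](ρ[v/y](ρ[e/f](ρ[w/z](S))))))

Row counts bottom-up:
  T → 5
  S → 6
  ρ[w/z](S) → 6
  ρ[e/f](ρ[w/z](S)) → 6
  ρ[v/y](ρ[e/f](ρ[w/z](S))) → 6
  π[w,e,v](ρ[v/y](ρ[e/f](ρ[w/z](S)))) → 6
  (T − π[w,e,v](ρ[v/y](ρ[e/f](ρ[w/z](S))))) → 5
  σ[e<=4]((T − π[w,e,v](ρ[v/y](ρ[e/f](ρ[w/z](S)))))) → 3

|E| = 3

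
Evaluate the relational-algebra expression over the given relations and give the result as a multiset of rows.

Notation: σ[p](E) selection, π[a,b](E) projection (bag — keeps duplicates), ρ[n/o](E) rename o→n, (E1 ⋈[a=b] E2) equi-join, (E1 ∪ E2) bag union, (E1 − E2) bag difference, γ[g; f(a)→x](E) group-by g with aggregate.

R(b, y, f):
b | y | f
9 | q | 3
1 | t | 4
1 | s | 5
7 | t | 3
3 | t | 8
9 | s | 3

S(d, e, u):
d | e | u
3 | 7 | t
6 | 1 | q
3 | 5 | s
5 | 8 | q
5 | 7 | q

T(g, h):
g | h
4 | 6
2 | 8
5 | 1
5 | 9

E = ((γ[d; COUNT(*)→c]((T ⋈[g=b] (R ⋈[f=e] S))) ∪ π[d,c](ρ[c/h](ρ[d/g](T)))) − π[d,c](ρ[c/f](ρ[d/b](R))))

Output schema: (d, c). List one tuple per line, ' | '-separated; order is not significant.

Stepwise |·|:
  T → 4
  R → 6
  S → 5
  (R ⋈[f=e] S) → 2
  (T ⋈[g=b] (R ⋈[f=e] S)) → 0
  γ[d; COUNT(*)→c]((T ⋈[g=b] (R ⋈[f=e] S))) → 0
  T → 4
  ρ[d/g](T) → 4
  ρ[c/h](ρ[d/g](T)) → 4
  π[d,c](ρ[c/h](ρ[d/g](T))) → 4
  (γ[d; COUNT(*)→c]((T ⋈[g=b] (R ⋈[f=e] S))) ∪ π[d,c](ρ[c/h](ρ[d/g](T)))) → 4
  R → 6
  ρ[d/b](R) → 6
  ρ[c/f](ρ[d/b](R)) → 6
  π[d,c](ρ[c/f](ρ[d/b](R))) → 6
  ((γ[d; COUNT(*)→c]((T ⋈[g=b] (R ⋈[f=e] S))) ∪ π[d,c](ρ[c/h](ρ[d/g](T)))) − π[d,c](ρ[c/f](ρ[d/b](R)))) → 4

== RESULT ==
d | c
2 | 8
4 | 6
5 | 1
5 | 9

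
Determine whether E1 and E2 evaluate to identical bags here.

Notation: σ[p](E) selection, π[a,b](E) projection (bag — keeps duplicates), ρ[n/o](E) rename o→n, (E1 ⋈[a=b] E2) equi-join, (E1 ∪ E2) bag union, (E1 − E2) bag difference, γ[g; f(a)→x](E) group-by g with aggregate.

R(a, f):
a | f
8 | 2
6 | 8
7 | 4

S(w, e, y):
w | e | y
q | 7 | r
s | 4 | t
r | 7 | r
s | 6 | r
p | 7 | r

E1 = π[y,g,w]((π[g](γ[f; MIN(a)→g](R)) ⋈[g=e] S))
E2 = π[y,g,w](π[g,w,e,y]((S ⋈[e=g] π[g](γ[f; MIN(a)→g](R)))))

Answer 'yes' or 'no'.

E1 row counts bottom-up:
  R → 3
  γ[f; MIN(a)→g](R) → 3
  π[g](γ[f; MIN(a)→g](R)) → 3
  S → 5
  (π[g](γ[f; MIN(a)→g](R)) ⋈[g=e] S) → 4
  π[y,g,w]((π[g](γ[f; MIN(a)→g](R)) ⋈[g=e] S)) → 4
E2 row counts bottom-up:
  S → 5
  R → 3
  γ[f; MIN(a)→g](R) → 3
  π[g](γ[f; MIN(a)→g](R)) → 3
  (S ⋈[e=g] π[g](γ[f; MIN(a)→g](R))) → 4
  π[g,w,e,y]((S ⋈[e=g] π[g](γ[f; MIN(a)→g](R)))) → 4
  π[y,g,w](π[g,w,e,y]((S ⋈[e=g] π[g](γ[f; MIN(a)→g](R))))) → 4

E1 and E2 produce the same multiset:
y | g | w
r | 6 | s
r | 7 | p
r | 7 | q
r | 7 | r

yes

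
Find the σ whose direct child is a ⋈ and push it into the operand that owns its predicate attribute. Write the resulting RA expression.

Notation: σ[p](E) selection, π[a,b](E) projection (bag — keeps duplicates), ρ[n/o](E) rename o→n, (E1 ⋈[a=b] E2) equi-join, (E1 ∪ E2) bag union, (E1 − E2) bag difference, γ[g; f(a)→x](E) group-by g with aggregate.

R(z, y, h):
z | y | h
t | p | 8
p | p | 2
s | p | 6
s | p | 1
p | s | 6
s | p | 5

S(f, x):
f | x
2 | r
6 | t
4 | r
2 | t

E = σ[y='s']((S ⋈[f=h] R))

σ filters on y, owned by the right side.
E' = (S ⋈[f=h] σ[y='s'](R))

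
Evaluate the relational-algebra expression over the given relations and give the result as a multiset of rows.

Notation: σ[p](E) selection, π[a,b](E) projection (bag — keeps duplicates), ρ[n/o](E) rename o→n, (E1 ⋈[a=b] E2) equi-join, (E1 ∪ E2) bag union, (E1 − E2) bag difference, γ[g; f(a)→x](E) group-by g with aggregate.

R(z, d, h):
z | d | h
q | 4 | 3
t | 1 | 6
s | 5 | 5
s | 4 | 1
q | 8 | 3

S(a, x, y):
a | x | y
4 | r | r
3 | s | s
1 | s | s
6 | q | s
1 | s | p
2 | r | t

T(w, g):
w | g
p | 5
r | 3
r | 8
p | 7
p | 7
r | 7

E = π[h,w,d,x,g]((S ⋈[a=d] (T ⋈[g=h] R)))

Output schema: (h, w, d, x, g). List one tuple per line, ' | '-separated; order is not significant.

Per-node cardinality:
  S → 6
  T → 6
  R → 5
  (T ⋈[g=h] R) → 3
  (S ⋈[a=d] (T ⋈[g=h] R)) → 1
  π[h,w,d,x,g]((S ⋈[a=d] (T ⋈[g=h] R))) → 1

== RESULT ==
h | w | d | x | g
3 | r | 4 | r | 3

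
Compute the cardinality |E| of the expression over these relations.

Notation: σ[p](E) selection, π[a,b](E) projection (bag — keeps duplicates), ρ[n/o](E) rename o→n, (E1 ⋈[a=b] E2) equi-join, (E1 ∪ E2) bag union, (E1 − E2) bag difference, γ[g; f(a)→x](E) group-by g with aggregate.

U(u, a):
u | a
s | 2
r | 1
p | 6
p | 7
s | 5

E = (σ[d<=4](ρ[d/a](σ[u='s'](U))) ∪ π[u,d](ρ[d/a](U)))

Row counts bottom-up:
  U → 5
  σ[u='s'](U) → 2
  ρ[d/a](σ[u='s'](U)) → 2
  σ[d<=4](ρ[d/a](σ[u='s'](U))) → 1
  U → 5
  ρ[d/a](U) → 5
  π[u,d](ρ[d/a](U)) → 5
  (σ[d<=4](ρ[d/a](σ[u='s'](U))) ∪ π[u,d](ρ[d/a](U))) → 6

|E| = 6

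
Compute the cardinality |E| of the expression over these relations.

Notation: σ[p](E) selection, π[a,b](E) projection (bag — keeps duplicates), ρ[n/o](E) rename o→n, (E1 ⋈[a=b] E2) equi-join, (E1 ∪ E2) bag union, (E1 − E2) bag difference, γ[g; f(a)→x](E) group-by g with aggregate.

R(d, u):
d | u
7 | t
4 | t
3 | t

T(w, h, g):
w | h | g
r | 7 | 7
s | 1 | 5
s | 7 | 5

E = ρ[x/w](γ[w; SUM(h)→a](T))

Row counts bottom-up:
  T → 3
  γ[w; SUM(h)→a](T) → 2
  ρ[x/w](γ[w; SUM(h)→a](T)) → 2

|E| = 2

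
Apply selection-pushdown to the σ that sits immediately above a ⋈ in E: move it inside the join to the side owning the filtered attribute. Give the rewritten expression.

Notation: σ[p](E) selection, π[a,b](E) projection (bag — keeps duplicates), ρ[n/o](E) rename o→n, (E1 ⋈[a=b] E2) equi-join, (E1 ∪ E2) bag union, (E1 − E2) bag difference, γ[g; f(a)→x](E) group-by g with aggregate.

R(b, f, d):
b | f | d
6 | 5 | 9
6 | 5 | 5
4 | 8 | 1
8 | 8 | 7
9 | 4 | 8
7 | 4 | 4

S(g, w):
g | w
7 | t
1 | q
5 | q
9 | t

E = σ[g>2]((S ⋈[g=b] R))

σ filters on g, owned by the left side.
E' = (σ[g>2](S) ⋈[g=b] R)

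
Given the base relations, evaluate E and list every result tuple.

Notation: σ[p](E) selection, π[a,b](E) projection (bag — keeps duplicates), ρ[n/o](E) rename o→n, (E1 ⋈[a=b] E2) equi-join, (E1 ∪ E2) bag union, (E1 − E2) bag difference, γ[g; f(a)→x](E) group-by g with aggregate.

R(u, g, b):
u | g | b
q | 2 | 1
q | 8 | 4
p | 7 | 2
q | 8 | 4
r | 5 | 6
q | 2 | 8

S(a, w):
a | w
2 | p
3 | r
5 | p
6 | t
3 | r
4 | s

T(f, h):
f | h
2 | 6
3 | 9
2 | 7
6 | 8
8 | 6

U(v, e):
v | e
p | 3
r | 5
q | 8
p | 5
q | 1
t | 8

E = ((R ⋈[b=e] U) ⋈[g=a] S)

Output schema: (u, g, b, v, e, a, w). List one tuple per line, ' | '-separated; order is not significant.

Subexpression sizes:
  R → 6
  U → 6
  (R ⋈[b=e] U) → 3
  S → 6
  ((R ⋈[b=e] U) ⋈[g=a] S) → 3

== RESULT ==
u | g | b | v | e | a | w
q | 2 | 1 | q | 1 | 2 | p
q | 2 | 8 | q | 8 | 2 | p
q | 2 | 8 | t | 8 | 2 | p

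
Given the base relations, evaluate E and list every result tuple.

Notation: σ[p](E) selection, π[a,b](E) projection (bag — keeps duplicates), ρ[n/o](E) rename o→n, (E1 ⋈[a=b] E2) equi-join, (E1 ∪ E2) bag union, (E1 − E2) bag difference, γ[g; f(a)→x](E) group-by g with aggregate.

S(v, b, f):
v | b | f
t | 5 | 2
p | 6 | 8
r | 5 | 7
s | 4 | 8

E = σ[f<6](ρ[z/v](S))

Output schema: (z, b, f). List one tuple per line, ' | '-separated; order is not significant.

Stepwise |·|:
  S → 4
  ρ[z/v](S) → 4
  σ[f<6](ρ[z/v](S)) → 1

== RESULT ==
z | b | f
t | 5 | 2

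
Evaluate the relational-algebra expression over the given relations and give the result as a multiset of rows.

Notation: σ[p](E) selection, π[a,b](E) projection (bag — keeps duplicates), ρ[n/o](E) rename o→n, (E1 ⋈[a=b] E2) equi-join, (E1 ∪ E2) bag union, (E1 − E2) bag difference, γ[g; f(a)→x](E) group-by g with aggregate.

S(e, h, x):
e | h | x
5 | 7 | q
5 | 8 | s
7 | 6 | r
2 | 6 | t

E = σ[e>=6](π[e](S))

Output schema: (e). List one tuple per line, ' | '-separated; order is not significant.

Stepwise |·|:
  S → 4
  π[e](S) → 4
  σ[e>=6](π[e](S)) → 1

== RESULT ==
e
7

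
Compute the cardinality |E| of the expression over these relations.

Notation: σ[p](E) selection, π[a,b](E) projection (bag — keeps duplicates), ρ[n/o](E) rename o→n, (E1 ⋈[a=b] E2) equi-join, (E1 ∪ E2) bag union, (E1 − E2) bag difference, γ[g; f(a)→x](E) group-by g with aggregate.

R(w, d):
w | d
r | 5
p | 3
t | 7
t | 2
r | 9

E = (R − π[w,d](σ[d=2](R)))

Row counts bottom-up:
  R → 5
  R → 5
  σ[d=2](R) → 1
  π[w,d](σ[d=2](R)) → 1
  (R − π[w,d](σ[d=2](R))) → 4

|E| = 4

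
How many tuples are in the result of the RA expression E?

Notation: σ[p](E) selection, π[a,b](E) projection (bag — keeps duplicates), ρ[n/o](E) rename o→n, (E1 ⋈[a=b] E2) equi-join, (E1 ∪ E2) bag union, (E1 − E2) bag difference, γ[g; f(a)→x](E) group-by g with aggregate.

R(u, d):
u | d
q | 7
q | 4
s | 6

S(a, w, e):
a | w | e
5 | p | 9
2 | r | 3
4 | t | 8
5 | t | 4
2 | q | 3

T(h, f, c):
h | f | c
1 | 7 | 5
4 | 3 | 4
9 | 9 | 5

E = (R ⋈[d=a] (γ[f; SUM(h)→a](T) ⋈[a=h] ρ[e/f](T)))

Row counts bottom-up:
  R → 3
  T → 3
  γ[f; SUM(h)→a](T) → 3
  T → 3
  ρ[e/f](T) → 3
  (γ[f; SUM(h)→a](T) ⋈[a=h] ρ[e/f](T)) → 3
  (R ⋈[d=a] (γ[f; SUM(h)→a](T) ⋈[a=h] ρ[e/f](T))) → 1

|E| = 1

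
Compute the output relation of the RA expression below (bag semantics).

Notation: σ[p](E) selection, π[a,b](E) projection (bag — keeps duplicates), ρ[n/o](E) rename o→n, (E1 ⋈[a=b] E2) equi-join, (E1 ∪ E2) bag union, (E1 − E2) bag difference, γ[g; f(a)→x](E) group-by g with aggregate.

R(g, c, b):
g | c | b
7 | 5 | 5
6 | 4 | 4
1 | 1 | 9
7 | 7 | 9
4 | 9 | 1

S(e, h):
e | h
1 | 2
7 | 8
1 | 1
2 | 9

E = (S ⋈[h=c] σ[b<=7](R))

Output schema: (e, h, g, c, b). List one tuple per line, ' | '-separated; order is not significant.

Per-node cardinality:
  S → 4
  R → 5
  σ[b<=7](R) → 3
  (S ⋈[h=c] σ[b<=7](R)) → 1

== RESULT ==
e | h | g | c | b
2 | 9 | 4 | 9 | 1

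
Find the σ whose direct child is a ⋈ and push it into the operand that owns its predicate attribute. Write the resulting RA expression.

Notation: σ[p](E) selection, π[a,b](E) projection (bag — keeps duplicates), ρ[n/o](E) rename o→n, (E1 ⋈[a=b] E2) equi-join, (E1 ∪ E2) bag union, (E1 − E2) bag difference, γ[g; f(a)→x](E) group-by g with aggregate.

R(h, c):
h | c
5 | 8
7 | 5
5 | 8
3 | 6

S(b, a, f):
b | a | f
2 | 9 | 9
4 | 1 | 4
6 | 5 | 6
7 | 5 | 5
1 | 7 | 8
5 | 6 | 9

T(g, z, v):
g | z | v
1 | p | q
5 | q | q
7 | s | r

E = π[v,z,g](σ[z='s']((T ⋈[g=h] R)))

σ filters on z, owned by the left side.
E' = π[v,z,g]((σ[z='s'](T) ⋈[g=h] R))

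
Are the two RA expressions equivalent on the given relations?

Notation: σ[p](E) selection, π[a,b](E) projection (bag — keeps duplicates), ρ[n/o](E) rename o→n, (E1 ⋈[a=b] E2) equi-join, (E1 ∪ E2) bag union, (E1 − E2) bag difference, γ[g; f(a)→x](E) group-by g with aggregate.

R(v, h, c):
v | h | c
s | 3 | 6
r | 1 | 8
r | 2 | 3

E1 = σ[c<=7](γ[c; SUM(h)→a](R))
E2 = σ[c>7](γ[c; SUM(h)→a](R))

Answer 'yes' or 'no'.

E1 stepwise |·|:
  R → 3
  γ[c; SUM(h)→a](R) → 3
  σ[c<=7](γ[c; SUM(h)→a](R)) → 2
E2 stepwise |·|:
  R → 3
  γ[c; SUM(h)→a](R) → 3
  σ[c>7](γ[c; SUM(h)→a](R)) → 1

E1 result:
c | a
3 | 2
6 | 3
E2 result:
c | a
8 | 1
Witness: (3, 2) appears 1× in E1 but 0× in E2.

no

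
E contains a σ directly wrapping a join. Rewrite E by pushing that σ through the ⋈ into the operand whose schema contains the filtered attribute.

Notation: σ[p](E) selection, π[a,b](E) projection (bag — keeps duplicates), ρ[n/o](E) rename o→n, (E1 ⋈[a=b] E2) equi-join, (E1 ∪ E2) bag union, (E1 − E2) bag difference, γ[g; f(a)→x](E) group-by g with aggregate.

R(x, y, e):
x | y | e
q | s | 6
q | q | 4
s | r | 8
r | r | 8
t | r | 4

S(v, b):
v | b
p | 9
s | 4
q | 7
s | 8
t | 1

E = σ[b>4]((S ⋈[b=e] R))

σ filters on b, owned by the left side.
E' = (σ[b>4](S) ⋈[b=e] R)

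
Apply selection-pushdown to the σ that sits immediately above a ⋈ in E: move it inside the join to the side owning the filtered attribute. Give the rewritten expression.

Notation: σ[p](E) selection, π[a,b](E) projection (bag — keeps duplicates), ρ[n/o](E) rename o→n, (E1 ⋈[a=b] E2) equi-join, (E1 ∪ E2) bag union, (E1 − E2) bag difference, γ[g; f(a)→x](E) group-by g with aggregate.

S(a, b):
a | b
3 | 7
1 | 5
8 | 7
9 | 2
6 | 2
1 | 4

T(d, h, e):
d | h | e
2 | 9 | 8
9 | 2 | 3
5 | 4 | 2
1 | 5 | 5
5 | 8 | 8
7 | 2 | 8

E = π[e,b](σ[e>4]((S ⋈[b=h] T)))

σ filters on e, owned by the right side.
E' = π[e,b]((S ⋈[b=h] σ[e>4](T)))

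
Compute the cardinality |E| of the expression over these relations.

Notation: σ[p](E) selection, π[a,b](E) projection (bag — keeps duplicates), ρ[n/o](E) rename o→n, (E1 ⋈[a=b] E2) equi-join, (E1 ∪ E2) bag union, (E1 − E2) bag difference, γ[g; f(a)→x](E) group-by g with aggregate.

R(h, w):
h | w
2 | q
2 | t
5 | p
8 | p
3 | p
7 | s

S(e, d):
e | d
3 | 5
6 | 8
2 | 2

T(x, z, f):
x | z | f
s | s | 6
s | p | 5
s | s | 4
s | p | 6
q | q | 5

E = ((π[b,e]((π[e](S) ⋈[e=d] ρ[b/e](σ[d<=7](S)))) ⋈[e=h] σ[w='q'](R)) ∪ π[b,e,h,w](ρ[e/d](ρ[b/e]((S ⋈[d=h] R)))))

Per-node cardinality:
  S → 3
  π[e](S) → 3
  S → 3
  σ[d<=7](S) → 2
  ρ[b/e](σ[d<=7](S)) → 2
  (π[e](S) ⋈[e=d] ρ[b/e](σ[d<=7](S))) → 1
  π[b,e]((π[e](S) ⋈[e=d] ρ[b/e](σ[d<=7](S)))) → 1
  R → 6
  σ[w='q'](R) → 1
  (π[b,e]((π[e](S) ⋈[e=d] ρ[b/e](σ[d<=7](S)))) ⋈[e=h] σ[w='q'](R)) → 1
  S → 3
  R → 6
  (S ⋈[d=h] R) → 4
  ρ[b/e]((S ⋈[d=h] R)) → 4
  ρ[e/d](ρ[b/e]((S ⋈[d=h] R))) → 4
  π[b,e,h,w](ρ[e/d](ρ[b/e]((S ⋈[d=h] R)))) → 4
  ((π[b,e]((π[e](S) ⋈[e=d] ρ[b/e](σ[d<=7](S)))) ⋈[e=h] σ[w='q'](R)) ∪ π[b,e,h,w](ρ[e/d](ρ[b/e]((S ⋈[d=h] R))))) → 5

|E| = 5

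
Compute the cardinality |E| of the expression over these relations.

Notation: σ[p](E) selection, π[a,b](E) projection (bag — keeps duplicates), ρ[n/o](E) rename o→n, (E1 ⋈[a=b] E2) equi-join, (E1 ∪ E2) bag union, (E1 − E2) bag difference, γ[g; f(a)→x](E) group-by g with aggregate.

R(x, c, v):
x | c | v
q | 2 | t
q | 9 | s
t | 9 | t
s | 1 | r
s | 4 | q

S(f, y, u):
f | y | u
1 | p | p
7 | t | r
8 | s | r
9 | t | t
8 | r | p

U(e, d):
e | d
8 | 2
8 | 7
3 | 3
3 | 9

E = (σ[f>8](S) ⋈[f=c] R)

Per-node cardinality:
  S → 5
  σ[f>8](S) → 1
  R → 5
  (σ[f>8](S) ⋈[f=c] R) → 2

|E| = 2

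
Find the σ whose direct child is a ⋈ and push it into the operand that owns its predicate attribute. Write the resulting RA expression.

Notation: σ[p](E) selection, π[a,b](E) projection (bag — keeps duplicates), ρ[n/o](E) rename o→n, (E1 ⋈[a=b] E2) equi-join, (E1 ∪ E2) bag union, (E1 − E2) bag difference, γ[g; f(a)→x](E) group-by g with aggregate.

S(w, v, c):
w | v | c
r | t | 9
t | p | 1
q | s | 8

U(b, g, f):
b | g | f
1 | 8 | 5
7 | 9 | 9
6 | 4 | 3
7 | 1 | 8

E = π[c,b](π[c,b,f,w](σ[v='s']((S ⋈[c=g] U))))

σ filters on v, owned by the left side.
E' = π[c,b](π[c,b,f,w]((σ[v='s'](S) ⋈[c=g] U)))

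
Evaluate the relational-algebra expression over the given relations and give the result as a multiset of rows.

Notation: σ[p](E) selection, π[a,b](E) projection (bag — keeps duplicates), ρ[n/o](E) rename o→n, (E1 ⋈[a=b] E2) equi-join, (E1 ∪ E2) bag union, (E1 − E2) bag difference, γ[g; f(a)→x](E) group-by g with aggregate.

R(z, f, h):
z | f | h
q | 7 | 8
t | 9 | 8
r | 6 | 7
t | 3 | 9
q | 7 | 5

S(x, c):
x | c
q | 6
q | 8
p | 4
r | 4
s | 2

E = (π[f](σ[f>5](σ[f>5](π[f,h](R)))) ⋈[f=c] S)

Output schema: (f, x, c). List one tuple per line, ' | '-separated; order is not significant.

Row counts bottom-up:
  R → 5
  π[f,h](R) → 5
  σ[f>5](π[f,h](R)) → 4
  σ[f>5](σ[f>5](π[f,h](R))) → 4
  π[f](σ[f>5](σ[f>5](π[f,h](R)))) → 4
  S → 5
  (π[f](σ[f>5](σ[f>5](π[f,h](R)))) ⋈[f=c] S) → 1

== RESULT ==
f | x | c
6 | q | 6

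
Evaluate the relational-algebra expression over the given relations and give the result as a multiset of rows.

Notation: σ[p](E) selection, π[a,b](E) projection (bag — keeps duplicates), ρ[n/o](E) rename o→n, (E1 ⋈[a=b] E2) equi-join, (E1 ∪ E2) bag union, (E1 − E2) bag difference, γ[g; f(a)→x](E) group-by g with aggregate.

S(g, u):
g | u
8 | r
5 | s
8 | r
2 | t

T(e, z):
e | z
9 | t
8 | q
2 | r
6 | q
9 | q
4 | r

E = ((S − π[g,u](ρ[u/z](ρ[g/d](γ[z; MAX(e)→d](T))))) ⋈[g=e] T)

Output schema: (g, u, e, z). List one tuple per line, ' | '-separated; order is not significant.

Per-node cardinality:
  S → 4
  T → 6
  γ[z; MAX(e)→d](T) → 3
  ρ[g/d](γ[z; MAX(e)→d](T)) → 3
  ρ[u/z](ρ[g/d](γ[z; MAX(e)→d](T))) → 3
  π[g,u](ρ[u/z](ρ[g/d](γ[z; MAX(e)→d](T)))) → 3
  (S − π[g,u](ρ[u/z](ρ[g/d](γ[z; MAX(e)→d](T))))) → 4
  T → 6
  ((S − π[g,u](ρ[u/z](ρ[g/d](γ[z; MAX(e)→d](T))))) ⋈[g=e] T) → 3

== RESULT ==
g | u | e | z
2 | t | 2 | r
8 | r | 8 | q
8 | r | 8 | q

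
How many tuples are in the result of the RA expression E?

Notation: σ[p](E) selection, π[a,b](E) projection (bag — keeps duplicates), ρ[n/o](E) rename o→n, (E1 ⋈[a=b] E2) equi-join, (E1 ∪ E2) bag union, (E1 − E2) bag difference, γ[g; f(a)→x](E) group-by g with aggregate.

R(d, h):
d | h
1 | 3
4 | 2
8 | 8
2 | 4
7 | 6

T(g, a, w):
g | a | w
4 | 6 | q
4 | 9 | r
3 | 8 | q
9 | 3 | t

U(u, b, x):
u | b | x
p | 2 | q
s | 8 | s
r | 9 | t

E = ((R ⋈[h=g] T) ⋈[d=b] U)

Row counts bottom-up:
  R → 5
  T → 4
  (R ⋈[h=g] T) → 3
  U → 3
  ((R ⋈[h=g] T) ⋈[d=b] U) → 2

|E| = 2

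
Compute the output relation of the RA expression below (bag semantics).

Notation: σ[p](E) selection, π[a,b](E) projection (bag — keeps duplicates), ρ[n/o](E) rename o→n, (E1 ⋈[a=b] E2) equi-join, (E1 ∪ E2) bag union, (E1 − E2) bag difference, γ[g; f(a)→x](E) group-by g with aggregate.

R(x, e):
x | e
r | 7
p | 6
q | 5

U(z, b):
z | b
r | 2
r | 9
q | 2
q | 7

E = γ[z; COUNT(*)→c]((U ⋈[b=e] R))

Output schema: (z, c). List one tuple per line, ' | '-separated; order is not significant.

Subexpression sizes:
  U → 4
  R → 3
  (U ⋈[b=e] R) → 1
  γ[z; COUNT(*)→c]((U ⋈[b=e] R)) → 1

== RESULT ==
z | c
q | 1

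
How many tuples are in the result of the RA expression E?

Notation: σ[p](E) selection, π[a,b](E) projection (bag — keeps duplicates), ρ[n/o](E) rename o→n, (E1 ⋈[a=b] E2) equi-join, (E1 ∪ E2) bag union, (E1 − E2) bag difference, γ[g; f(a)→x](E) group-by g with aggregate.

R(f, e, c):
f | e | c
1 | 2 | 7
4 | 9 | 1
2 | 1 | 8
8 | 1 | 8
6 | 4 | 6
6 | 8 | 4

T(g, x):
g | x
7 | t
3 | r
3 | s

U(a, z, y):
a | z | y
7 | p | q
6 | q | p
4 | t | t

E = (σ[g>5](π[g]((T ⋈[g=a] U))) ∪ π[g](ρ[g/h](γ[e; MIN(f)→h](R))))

Per-node cardinality:
  T → 3
  U → 3
  (T ⋈[g=a] U) → 1
  π[g]((T ⋈[g=a] U)) → 1
  σ[g>5](π[g]((T ⋈[g=a] U))) → 1
  R → 6
  γ[e; MIN(f)→h](R) → 5
  ρ[g/h](γ[e; MIN(f)→h](R)) → 5
  π[g](ρ[g/h](γ[e; MIN(f)→h](R))) → 5
  (σ[g>5](π[g]((T ⋈[g=a] U))) ∪ π[g](ρ[g/h](γ[e; MIN(f)→h](R)))) → 6

|E| = 6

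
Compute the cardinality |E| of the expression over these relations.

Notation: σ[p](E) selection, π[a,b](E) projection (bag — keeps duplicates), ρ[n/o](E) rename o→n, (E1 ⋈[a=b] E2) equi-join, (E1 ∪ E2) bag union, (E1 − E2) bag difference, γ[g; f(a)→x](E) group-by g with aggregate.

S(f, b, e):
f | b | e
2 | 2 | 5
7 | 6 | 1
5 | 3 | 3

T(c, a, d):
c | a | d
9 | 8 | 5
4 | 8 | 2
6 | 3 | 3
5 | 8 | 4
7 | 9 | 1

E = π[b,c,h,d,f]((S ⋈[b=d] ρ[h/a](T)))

Per-node cardinality:
  S → 3
  T → 5
  ρ[h/a](T) → 5
  (S ⋈[b=d] ρ[h/a](T)) → 2
  π[b,c,h,d,f]((S ⋈[b=d] ρ[h/a](T))) → 2

|E| = 2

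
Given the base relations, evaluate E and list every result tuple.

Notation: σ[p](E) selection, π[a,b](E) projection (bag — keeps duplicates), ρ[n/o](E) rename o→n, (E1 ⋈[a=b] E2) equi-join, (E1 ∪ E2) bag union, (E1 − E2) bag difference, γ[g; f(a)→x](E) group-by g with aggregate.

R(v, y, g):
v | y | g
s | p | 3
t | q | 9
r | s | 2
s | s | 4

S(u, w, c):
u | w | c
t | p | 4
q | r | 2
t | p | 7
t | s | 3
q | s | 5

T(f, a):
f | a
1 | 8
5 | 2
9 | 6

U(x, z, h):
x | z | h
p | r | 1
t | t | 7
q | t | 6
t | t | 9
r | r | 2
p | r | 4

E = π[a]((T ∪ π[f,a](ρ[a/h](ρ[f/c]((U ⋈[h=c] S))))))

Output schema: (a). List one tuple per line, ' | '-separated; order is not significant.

Row counts bottom-up:
  T → 3
  U → 6
  S → 5
  (U ⋈[h=c] S) → 3
  ρ[f/c]((U ⋈[h=c] S)) → 3
  ρ[a/h](ρ[f/c]((U ⋈[h=c] S))) → 3
  π[f,a](ρ[a/h](ρ[f/c]((U ⋈[h=c] S)))) → 3
  (T ∪ π[f,a](ρ[a/h](ρ[f/c]((U ⋈[h=c] S))))) → 6
  π[a]((T ∪ π[f,a](ρ[a/h](ρ[f/c]((U ⋈[h=c] S)))))) → 6

== RESULT ==
a
2
2
4
6
7
8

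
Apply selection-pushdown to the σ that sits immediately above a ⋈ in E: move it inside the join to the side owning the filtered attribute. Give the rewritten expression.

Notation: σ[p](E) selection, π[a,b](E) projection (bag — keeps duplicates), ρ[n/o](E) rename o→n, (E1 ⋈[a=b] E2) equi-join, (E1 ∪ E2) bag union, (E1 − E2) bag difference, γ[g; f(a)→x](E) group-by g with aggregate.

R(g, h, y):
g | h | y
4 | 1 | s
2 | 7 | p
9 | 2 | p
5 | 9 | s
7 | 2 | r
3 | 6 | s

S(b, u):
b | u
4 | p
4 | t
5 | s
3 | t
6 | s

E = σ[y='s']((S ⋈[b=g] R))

σ filters on y, owned by the right side.
E' = (S ⋈[b=g] σ[y='s'](R))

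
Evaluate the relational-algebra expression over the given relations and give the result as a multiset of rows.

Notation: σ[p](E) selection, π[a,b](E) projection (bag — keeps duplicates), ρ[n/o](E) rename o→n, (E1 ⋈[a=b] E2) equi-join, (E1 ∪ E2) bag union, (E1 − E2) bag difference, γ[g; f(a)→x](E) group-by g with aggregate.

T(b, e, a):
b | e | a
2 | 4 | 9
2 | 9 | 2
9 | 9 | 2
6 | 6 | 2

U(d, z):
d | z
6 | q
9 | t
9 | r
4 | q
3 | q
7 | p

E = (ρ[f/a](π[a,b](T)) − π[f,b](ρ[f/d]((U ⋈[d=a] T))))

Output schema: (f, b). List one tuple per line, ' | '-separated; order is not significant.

Subexpression sizes:
  T → 4
  π[a,b](T) → 4
  ρ[f/a](π[a,b](T)) → 4
  U → 6
  T → 4
  (U ⋈[d=a] T) → 2
  ρ[f/d]((U ⋈[d=a] T)) → 2
  π[f,b](ρ[f/d]((U ⋈[d=a] T))) → 2
  (ρ[f/a](π[a,b](T)) − π[f,b](ρ[f/d]((U ⋈[d=a] T)))) → 3

== RESULT ==
f | b
2 | 2
2 | 6
2 | 9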